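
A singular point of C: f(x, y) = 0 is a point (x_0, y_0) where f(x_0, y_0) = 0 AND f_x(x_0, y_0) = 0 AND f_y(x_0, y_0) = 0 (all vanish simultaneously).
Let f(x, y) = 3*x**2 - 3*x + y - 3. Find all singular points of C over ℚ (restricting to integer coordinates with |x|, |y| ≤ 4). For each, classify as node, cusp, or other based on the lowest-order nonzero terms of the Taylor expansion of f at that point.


No singular points in the scanned grid; C is smooth there.

Compute partial derivatives:
  f_x = 6*x - 3.
  f_y = 1.
f_y = 1 is a nonzero constant, so f_y never vanishes: no point (x, y) can satisfy f = f_x = f_y = 0. In particular no (x, y) ∈ {−4, ..., 4}² is singular; the curve is smooth.


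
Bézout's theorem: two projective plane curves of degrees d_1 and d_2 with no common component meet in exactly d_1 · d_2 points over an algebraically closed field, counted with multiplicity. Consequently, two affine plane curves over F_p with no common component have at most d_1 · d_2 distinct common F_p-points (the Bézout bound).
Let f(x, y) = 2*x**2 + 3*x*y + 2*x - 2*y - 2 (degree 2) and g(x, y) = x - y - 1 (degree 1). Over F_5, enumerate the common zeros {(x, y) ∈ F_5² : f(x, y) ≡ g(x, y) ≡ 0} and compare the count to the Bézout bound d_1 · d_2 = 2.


Common zeros: {(0, 4)}; count = 1; Bézout bound = 2.

deg(f) = 2, deg(g) = 1, so Bézout bound = 2.
Scan x ∈ F_5. For each x, list the y ∈ F_5 with f(x, y) ≡ 0 and those with g(x, y) ≡ 0 (mod 5); the common zeros in that column are the intersection.
  x = 0: f ≡ 0 at y ∈ {4}; g ≡ 0 at y ∈ {4}; common: {4}.
  x = 1: f ≡ 0 at y ∈ {3}; g ≡ 0 at y ∈ {0}; common: ∅.
  x = 2: f ≡ 0 at y ∈ {0}; g ≡ 0 at y ∈ {1}; common: ∅.
  x = 3: f ≡ 0 at y ∈ {4}; g ≡ 0 at y ∈ {2}; common: ∅.
  x = 4: f ≡ 0 at y ∈ ∅; g ≡ 0 at y ∈ {3}; common: ∅.
Collecting: common zeros = {(0, 4)}, so the count is 1.
Comparison with the Bézout bound: 1 ≤ 2 = deg(f)·deg(g), as expected for curves with no common component (the affine F_5-count falls short of the bound because intersections may lie at infinity, over extension fields, or carry multiplicity).


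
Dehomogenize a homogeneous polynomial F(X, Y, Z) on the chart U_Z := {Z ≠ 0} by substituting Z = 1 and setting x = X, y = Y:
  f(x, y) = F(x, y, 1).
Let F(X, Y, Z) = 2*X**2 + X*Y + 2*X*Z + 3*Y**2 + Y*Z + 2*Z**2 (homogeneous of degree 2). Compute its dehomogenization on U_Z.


f(x, y) = 2*x**2 + x*y + 2*x + 3*y**2 + y + 2

On U_Z we set Z = 1. Each monomial c·X^i·Y^j·Z^k in F becomes c·x^i·y^j·1^k = c·x^i·y^j.
Substituting Z = 1: F(X, Y, 1) = 2*x**2 + x*y + 2*x + 3*y**2 + y + 2.
Note: deg(f) ≤ deg(F) = 2; strict inequality happens when F is divisible by Z (lost terms).


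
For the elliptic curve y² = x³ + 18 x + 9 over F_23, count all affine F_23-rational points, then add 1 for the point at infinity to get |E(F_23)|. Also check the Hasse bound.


Affine points = {(0, 3), (0, 20), (7, 8), (7, 15), (9, 7), (9, 16), (10, 4), (10, 19), (13, 5), (13, 18), (16, 0), (18, 1), (18, 22), (22, 6), (22, 17)}; affine count = 15; |E(F_23)| = 16.

Discriminant check: Δ ∝ 4a³ + 27b² = 4·18³ + 27·9² = 4·5832 + 27·81 ≡ 8 (mod 23). Nonzero ⇒ E is nonsingular.
For each x ∈ F_23, compute rhs = x³ + 18·x + 9 mod 23, then count y ∈ F_23 with y² ≡ rhs.
  x = 0: rhs = 9, matching y values: 3, 20 (2 points).
  x = 1: rhs = 5, matching y values: none (0 points).
  x = 2: rhs = 7, matching y values: none (0 points).
  x = 3: rhs = 21, matching y values: none (0 points).
  x = 4: rhs = 7, matching y values: none (0 points).
  x = 5: rhs = 17, matching y values: none (0 points).
  x = 6: rhs = 11, matching y values: none (0 points).
  x = 7: rhs = 18, matching y values: 8, 15 (2 points).
  x = 8: rhs = 21, matching y values: none (0 points).
  x = 9: rhs = 3, matching y values: 7, 16 (2 points).
  x = 10: rhs = 16, matching y values: 4, 19 (2 points).
  x = 11: rhs = 20, matching y values: none (0 points).
  x = 12: rhs = 21, matching y values: none (0 points).
  x = 13: rhs = 2, matching y values: 5, 18 (2 points).
  x = 14: rhs = 15, matching y values: none (0 points).
  x = 15: rhs = 20, matching y values: none (0 points).
  x = 16: rhs = 0, matching y values: 0 (1 points).
  x = 17: rhs = 7, matching y values: none (0 points).
  x = 18: rhs = 1, matching y values: 1, 22 (2 points).
  x = 19: rhs = 11, matching y values: none (0 points).
  x = 20: rhs = 20, matching y values: none (0 points).
  x = 21: rhs = 11, matching y values: none (0 points).
  x = 22: rhs = 13, matching y values: 6, 17 (2 points).
Total affine count: 15.
Full point count |E(F_23)| = 15 + 1 = 16.
Hasse bound: |16 − (23+1)| = |-8| = 8 ≤ 2√23 ≈ 9.5917 ✓.


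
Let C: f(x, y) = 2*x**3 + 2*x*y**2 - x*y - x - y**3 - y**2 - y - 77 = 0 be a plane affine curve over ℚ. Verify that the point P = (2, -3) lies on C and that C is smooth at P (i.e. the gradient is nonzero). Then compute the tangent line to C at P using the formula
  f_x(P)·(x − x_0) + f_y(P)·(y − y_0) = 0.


Tangent line at P: 44*x - 48*y - 232 = 0.

Step 1: f(2, -3) = 0, so P lies on C.
Step 2: partial derivatives
  f_x(x, y) = 6*x**2 + 2*y**2 - y - 1, f_y(x, y) = 4*x*y - x - 3*y**2 - 2*y - 1.
  f_x(P) = 44, f_y(P) = -48 (gradient nonzero, so P is smooth).
Step 3: tangent line at P: 44·(x − 2) + -48·(y − -3) = 0.
Expanding: 44*x - 48*y - 232 = 0.


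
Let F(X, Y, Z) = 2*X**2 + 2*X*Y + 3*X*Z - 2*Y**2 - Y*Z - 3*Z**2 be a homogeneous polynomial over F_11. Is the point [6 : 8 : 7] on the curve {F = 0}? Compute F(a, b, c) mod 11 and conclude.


F(6,8,7) ≡ 7 (mod 11); P is NOT on the curve.

Evaluate F(6, 8, 7) term-by-term (mod 11).
  2*X**2 ↦ 2·36·1·1 = 72
  2*X*Y ↦ 2·6·8·1 = 96
  3*X*Z ↦ 3·6·1·7 = 126
  -2*Y**2 ↦ -2·1·64·1 = -128
  -Y*Z ↦ -1·1·8·7 = -56
  -3*Z**2 ↦ -3·1·1·49 = -147
Sum: F(6, 8, 7) = (72) + (96) + (126) + (-128) + (-56) + (-147) = -37.
Reducing mod 11: -37 ≡ 7 (mod 11).
Since F(a, b, c) ≡ 7 ≠ 0 (mod 11), P does NOT lie on the curve.


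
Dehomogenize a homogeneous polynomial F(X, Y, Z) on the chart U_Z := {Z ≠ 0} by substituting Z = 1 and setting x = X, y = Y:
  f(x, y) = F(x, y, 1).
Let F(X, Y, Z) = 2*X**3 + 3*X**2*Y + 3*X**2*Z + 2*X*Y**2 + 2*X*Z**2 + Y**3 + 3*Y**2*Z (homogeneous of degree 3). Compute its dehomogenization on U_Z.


f(x, y) = 2*x**3 + 3*x**2*y + 3*x**2 + 2*x*y**2 + 2*x + y**3 + 3*y**2

On U_Z we set Z = 1. Each monomial c·X^i·Y^j·Z^k in F becomes c·x^i·y^j·1^k = c·x^i·y^j.
Substituting Z = 1: F(X, Y, 1) = 2*x**3 + 3*x**2*y + 3*x**2 + 2*x*y**2 + 2*x + y**3 + 3*y**2.
Note: deg(f) ≤ deg(F) = 3; strict inequality happens when F is divisible by Z (lost terms).


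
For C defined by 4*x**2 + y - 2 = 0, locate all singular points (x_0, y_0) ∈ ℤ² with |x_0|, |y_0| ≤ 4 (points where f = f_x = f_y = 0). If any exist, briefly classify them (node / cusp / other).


No singular points in the scanned grid; C is smooth there.

Compute partial derivatives:
  f_x = 8*x.
  f_y = 1.
f_y = 1 is a nonzero constant, so f_y never vanishes: no point (x, y) can satisfy f = f_x = f_y = 0. In particular no (x, y) ∈ {−4, ..., 4}² is singular; the curve is smooth.


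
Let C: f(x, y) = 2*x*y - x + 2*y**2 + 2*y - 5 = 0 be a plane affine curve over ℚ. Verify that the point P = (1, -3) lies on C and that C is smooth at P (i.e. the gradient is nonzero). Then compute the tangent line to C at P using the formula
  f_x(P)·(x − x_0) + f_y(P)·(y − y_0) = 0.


Tangent line at P: -7*x - 8*y - 17 = 0.

Step 1: f(1, -3) = 0, so P lies on C.
Step 2: partial derivatives
  f_x(x, y) = 2*y - 1, f_y(x, y) = 2*x + 4*y + 2.
  f_x(P) = -7, f_y(P) = -8 (gradient nonzero, so P is smooth).
Step 3: tangent line at P: -7·(x − 1) + -8·(y − -3) = 0.
Expanding: -7*x - 8*y - 17 = 0.


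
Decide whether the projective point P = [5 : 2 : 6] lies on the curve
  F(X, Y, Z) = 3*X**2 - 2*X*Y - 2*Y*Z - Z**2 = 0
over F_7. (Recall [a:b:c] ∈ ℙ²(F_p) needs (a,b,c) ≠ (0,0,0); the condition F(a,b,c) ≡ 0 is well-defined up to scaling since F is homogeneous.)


F(5,2,6) ≡ 2 (mod 7); P is NOT on the curve.

Evaluate F(5, 2, 6) term-by-term (mod 7).
  3*X**2 ↦ 3·25·1·1 = 75
  -2*X*Y ↦ -2·5·2·1 = -20
  -2*Y*Z ↦ -2·1·2·6 = -24
  -Z**2 ↦ -1·1·1·36 = -36
Sum: F(5, 2, 6) = (75) + (-20) + (-24) + (-36) = -5.
Reducing mod 7: -5 ≡ 2 (mod 7).
Since F(a, b, c) ≡ 2 ≠ 0 (mod 7), P does NOT lie on the curve.


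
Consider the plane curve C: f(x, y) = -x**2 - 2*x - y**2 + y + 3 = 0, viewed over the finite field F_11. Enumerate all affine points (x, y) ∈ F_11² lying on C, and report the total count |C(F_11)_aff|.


Affine F_11-points: {(1, 0), (1, 1), (2, 3), (2, 9), (4, 4), (4, 8), (5, 4), (5, 8), (7, 3), (7, 9), (8, 0), (8, 1)}; count = 12.

For each of the 121 pairs (x, y) ∈ F_11², evaluate f(x, y) mod 11. Record the zeros.
  x = 0: [0↦3, 1↦3, 2↦1, 3↦8, 4↦2, 5↦5, 6↦6, 7↦5, 8↦2, 9↦8, 10↦1]  zeros at y ∈ ∅
  x = 1: [0↦0, 1↦0, 2↦9, 3↦5, 4↦10, 5↦2, 6↦3, 7↦2, 8↦10, 9↦5, 10↦9]  zeros at y ∈ {0, 1}
  x = 2: [0↦6, 1↦6, 2↦4, 3↦0, 4↦5, 5↦8, 6↦9, 7↦8, 8↦5, 9↦0, 10↦4]  zeros at y ∈ {3, 9}
  x = 3: [0↦10, 1↦10, 2↦8, 3↦4, 4↦9, 5↦1, 6↦2, 7↦1, 8↦9, 9↦4, 10↦8]  zeros at y ∈ ∅
  x = 4: [0↦1, 1↦1, 2↦10, 3↦6, 4↦0, 5↦3, 6↦4, 7↦3, 8↦0, 9↦6, 10↦10]  zeros at y ∈ {4, 8}
  x = 5: [0↦1, 1↦1, 2↦10, 3↦6, 4↦0, 5↦3, 6↦4, 7↦3, 8↦0, 9↦6, 10↦10]  zeros at y ∈ {4, 8}
  x = 6: [0↦10, 1↦10, 2↦8, 3↦4, 4↦9, 5↦1, 6↦2, 7↦1, 8↦9, 9↦4, 10↦8]  zeros at y ∈ ∅
  x = 7: [0↦6, 1↦6, 2↦4, 3↦0, 4↦5, 5↦8, 6↦9, 7↦8, 8↦5, 9↦0, 10↦4]  zeros at y ∈ {3, 9}
  x = 8: [0↦0, 1↦0, 2↦9, 3↦5, 4↦10, 5↦2, 6↦3, 7↦2, 8↦10, 9↦5, 10↦9]  zeros at y ∈ {0, 1}
  x = 9: [0↦3, 1↦3, 2↦1, 3↦8, 4↦2, 5↦5, 6↦6, 7↦5, 8↦2, 9↦8, 10↦1]  zeros at y ∈ ∅
  x = 10: [0↦4, 1↦4, 2↦2, 3↦9, 4↦3, 5↦6, 6↦7, 7↦6, 8↦3, 9↦9, 10↦2]  zeros at y ∈ ∅
Collecting zeros: affine points = {(1, 0), (1, 1), (2, 3), (2, 9), (4, 4), (4, 8), (5, 4), (5, 8), (7, 3), (7, 9), (8, 0), (8, 1)}.
Total count |C(F_11)_aff| = 12.


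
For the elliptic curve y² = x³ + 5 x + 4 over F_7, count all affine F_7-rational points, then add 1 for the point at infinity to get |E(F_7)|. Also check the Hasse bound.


Affine points = {(0, 2), (0, 5), (2, 1), (2, 6), (3, 2), (3, 5), (4, 2), (4, 5), (5, 0)}; affine count = 9; |E(F_7)| = 10.

Discriminant check: Δ ∝ 4a³ + 27b² = 4·5³ + 27·4² = 4·125 + 27·16 ≡ 1 (mod 7). Nonzero ⇒ E is nonsingular.
For each x ∈ F_7, compute rhs = x³ + 5·x + 4 mod 7, then count y ∈ F_7 with y² ≡ rhs.
  x = 0: rhs = 4, matching y values: 2, 5 (2 points).
  x = 1: rhs = 3, matching y values: none (0 points).
  x = 2: rhs = 1, matching y values: 1, 6 (2 points).
  x = 3: rhs = 4, matching y values: 2, 5 (2 points).
  x = 4: rhs = 4, matching y values: 2, 5 (2 points).
  x = 5: rhs = 0, matching y values: 0 (1 points).
  x = 6: rhs = 5, matching y values: none (0 points).
Total affine count: 9.
Full point count |E(F_7)| = 9 + 1 = 10.
Hasse bound: |10 − (7+1)| = |2| = 2 ≤ 2√7 ≈ 5.2915 ✓.


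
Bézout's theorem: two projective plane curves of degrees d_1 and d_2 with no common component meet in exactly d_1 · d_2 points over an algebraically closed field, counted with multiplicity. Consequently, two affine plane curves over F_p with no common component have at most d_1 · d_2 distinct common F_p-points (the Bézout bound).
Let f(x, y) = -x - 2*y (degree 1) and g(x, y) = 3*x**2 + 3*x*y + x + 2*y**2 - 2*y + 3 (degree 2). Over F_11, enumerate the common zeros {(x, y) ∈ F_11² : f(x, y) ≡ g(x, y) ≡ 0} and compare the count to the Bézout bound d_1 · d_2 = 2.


Common zeros: ∅; count = 0; Bézout bound = 2.

deg(f) = 1, deg(g) = 2, so Bézout bound = 2.
Scan x ∈ F_11. For each x, list the y ∈ F_11 with f(x, y) ≡ 0 and those with g(x, y) ≡ 0 (mod 11); the common zeros in that column are the intersection.
  x = 0: f ≡ 0 at y ∈ {0}; g ≡ 0 at y ∈ ∅; common: ∅.
  x = 1: f ≡ 0 at y ∈ {5}; g ≡ 0 at y ∈ {8}; common: ∅.
  x = 2: f ≡ 0 at y ∈ {10}; g ≡ 0 at y ∈ {2, 7}; common: ∅.
  x = 3: f ≡ 0 at y ∈ {4}; g ≡ 0 at y ∈ {0, 2}; common: ∅.
  x = 4: f ≡ 0 at y ∈ {9}; g ≡ 0 at y ∈ {0, 6}; common: ∅.
  x = 5: f ≡ 0 at y ∈ {3}; g ≡ 0 at y ∈ {5}; common: ∅.
  x = 6: f ≡ 0 at y ∈ {8}; g ≡ 0 at y ∈ ∅; common: ∅.
  x = 7: f ≡ 0 at y ∈ {2}; g ≡ 0 at y ∈ ∅; common: ∅.
  x = 8: f ≡ 0 at y ∈ {7}; g ≡ 0 at y ∈ {5, 6}; common: ∅.
  x = 9: f ≡ 0 at y ∈ {1}; g ≡ 0 at y ∈ {7, 8}; common: ∅.
  x = 10: f ≡ 0 at y ∈ {6}; g ≡ 0 at y ∈ ∅; common: ∅.
Collecting: common zeros = ∅, so the count is 0.
Comparison with the Bézout bound: 0 ≤ 2 = deg(f)·deg(g), as expected for curves with no common component (the affine F_11-count falls short of the bound because intersections may lie at infinity, over extension fields, or carry multiplicity).


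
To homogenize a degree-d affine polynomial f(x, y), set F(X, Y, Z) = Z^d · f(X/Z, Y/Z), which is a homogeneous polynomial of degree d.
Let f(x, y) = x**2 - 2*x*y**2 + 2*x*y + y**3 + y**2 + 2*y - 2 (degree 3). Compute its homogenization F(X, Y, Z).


F(X, Y, Z) = X**2*Z - 2*X*Y**2 + 2*X*Y*Z + Y**3 + Y**2*Z + 2*Y*Z**2 - 2*Z**3

deg(f) = 3.
Substitute x = X/Z, y = Y/Z into f, then multiply by Z^3.
  monomial 1·x^2·y^0 ↦ 1·X^2·Y^0·Z^1.
  monomial -2·x^1·y^2 ↦ -2·X^1·Y^2·Z^0.
  monomial 2·x^1·y^1 ↦ 2·X^1·Y^1·Z^1.
  monomial 1·x^0·y^3 ↦ 1·X^0·Y^3·Z^0.
  monomial 1·x^0·y^2 ↦ 1·X^0·Y^2·Z^1.
  monomial 2·x^0·y^1 ↦ 2·X^0·Y^1·Z^2.
  monomial -2·x^0·y^0 ↦ -2·X^0·Y^0·Z^3.
Collecting: F(X, Y, Z) = X**2*Z - 2*X*Y**2 + 2*X*Y*Z + Y**3 + Y**2*Z + 2*Y*Z**2 - 2*Z**3.


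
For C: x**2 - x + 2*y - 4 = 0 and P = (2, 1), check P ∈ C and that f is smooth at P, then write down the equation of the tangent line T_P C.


Tangent line at P: 3*x + 2*y - 8 = 0.

Step 1: f(2, 1) = 0, so P lies on C.
Step 2: partial derivatives
  f_x(x, y) = 2*x - 1, f_y(x, y) = 2.
  f_x(P) = 3, f_y(P) = 2 (gradient nonzero, so P is smooth).
Step 3: tangent line at P: 3·(x − 2) + 2·(y − 1) = 0.
Expanding: 3*x + 2*y - 8 = 0.


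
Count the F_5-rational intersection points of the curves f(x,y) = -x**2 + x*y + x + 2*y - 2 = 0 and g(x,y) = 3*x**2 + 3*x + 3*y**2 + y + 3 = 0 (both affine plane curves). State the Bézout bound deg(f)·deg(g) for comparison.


Common zeros: {(2, 1), (4, 4)}; count = 2; Bézout bound = 4.

deg(f) = 2, deg(g) = 2, so Bézout bound = 4.
Scan x ∈ F_5. For each x, list the y ∈ F_5 with f(x, y) ≡ 0 and those with g(x, y) ≡ 0 (mod 5); the common zeros in that column are the intersection.
  x = 0: f ≡ 0 at y ∈ {1}; g ≡ 0 at y ∈ {4}; common: ∅.
  x = 1: f ≡ 0 at y ∈ {4}; g ≡ 0 at y ∈ ∅; common: ∅.
  x = 2: f ≡ 0 at y ∈ {1}; g ≡ 0 at y ∈ {1, 2}; common: {1}.
  x = 3: f ≡ 0 at y ∈ ∅; g ≡ 0 at y ∈ ∅; common: ∅.
  x = 4: f ≡ 0 at y ∈ {4}; g ≡ 0 at y ∈ {4}; common: {4}.
Collecting: common zeros = {(2, 1), (4, 4)}, so the count is 2.
Comparison with the Bézout bound: 2 ≤ 4 = deg(f)·deg(g), as expected for curves with no common component (the affine F_5-count falls short of the bound because intersections may lie at infinity, over extension fields, or carry multiplicity).


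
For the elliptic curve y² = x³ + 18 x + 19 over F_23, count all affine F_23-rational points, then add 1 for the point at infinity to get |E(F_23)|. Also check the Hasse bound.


Affine points = {(3, 10), (3, 13), (5, 2), (5, 21), (8, 10), (8, 13), (9, 6), (9, 17), (10, 7), (10, 16), (12, 10), (12, 13), (13, 9), (13, 14), (14, 5), (14, 18), (22, 0)}; affine count = 17; |E(F_23)| = 18.

Discriminant check: Δ ∝ 4a³ + 27b² = 4·18³ + 27·19² = 4·5832 + 27·361 ≡ 1 (mod 23). Nonzero ⇒ E is nonsingular.
For each x ∈ F_23, compute rhs = x³ + 18·x + 19 mod 23, then count y ∈ F_23 with y² ≡ rhs.
  x = 0: rhs = 19, matching y values: none (0 points).
  x = 1: rhs = 15, matching y values: none (0 points).
  x = 2: rhs = 17, matching y values: none (0 points).
  x = 3: rhs = 8, matching y values: 10, 13 (2 points).
  x = 4: rhs = 17, matching y values: none (0 points).
  x = 5: rhs = 4, matching y values: 2, 21 (2 points).
  x = 6: rhs = 21, matching y values: none (0 points).
  x = 7: rhs = 5, matching y values: none (0 points).
  x = 8: rhs = 8, matching y values: 10, 13 (2 points).
  x = 9: rhs = 13, matching y values: 6, 17 (2 points).
  x = 10: rhs = 3, matching y values: 7, 16 (2 points).
  x = 11: rhs = 7, matching y values: none (0 points).
  x = 12: rhs = 8, matching y values: 10, 13 (2 points).
  x = 13: rhs = 12, matching y values: 9, 14 (2 points).
  x = 14: rhs = 2, matching y values: 5, 18 (2 points).
  x = 15: rhs = 7, matching y values: none (0 points).
  x = 16: rhs = 10, matching y values: none (0 points).
  x = 17: rhs = 17, matching y values: none (0 points).
  x = 18: rhs = 11, matching y values: none (0 points).
  x = 19: rhs = 21, matching y values: none (0 points).
  x = 20: rhs = 7, matching y values: none (0 points).
  x = 21: rhs = 21, matching y values: none (0 points).
  x = 22: rhs = 0, matching y values: 0 (1 points).
Total affine count: 17.
Full point count |E(F_23)| = 17 + 1 = 18.
Hasse bound: |18 − (23+1)| = |-6| = 6 ≤ 2√23 ≈ 9.5917 ✓.


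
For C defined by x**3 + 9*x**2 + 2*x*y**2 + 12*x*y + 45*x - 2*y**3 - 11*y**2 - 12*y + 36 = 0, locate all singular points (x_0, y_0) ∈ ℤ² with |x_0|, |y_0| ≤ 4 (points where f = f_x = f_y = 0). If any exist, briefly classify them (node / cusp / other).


Singular points: {(-3, -3)}; classification: cusp.

Compute partial derivatives:
  f_x = 3*x**2 + 18*x + 2*y**2 + 12*y + 45.
  f_y = 4*x*y + 12*x - 6*y**2 - 22*y - 12.
Scan x_0 ∈ {−4, ..., 4}. For each x_0, f_y(x_0, y) is a polynomial in y; find its integer roots y ∈ {−4, ..., 4}, then test f_x and f at those candidates.
  x = -4: f_y(-4, y) = -6*y**2 - 38*y - 60; vanishes at y ∈ {-3}. (-4, -3): f_x = 3 ≠ 0.
  x = -3: f_y(-3, y) = -6*y**2 - 34*y - 48; vanishes at y ∈ {-3}. (-3, -3): f_x = 0, f = 0 — SINGULAR.
  x = -2: f_y(-2, y) = -6*y**2 - 30*y - 36; vanishes at y ∈ {-3, -2}. (-2, -3): f_x = 3 ≠ 0; (-2, -2): f_x = 5 ≠ 0.
  x = -1: f_y(-1, y) = -6*y**2 - 26*y - 24; vanishes at y ∈ {-3}. (-1, -3): f_x = 12 ≠ 0.
  x = 0: f_y(0, y) = -6*y**2 - 22*y - 12; vanishes at y ∈ {-3}. (0, -3): f_x = 27 ≠ 0.
  x = 1: f_y(1, y) = -6*y**2 - 18*y; vanishes at y ∈ {-3, 0}. (1, -3): f_x = 48 ≠ 0; (1, 0): f_x = 66 ≠ 0.
  x = 2: f_y(2, y) = -6*y**2 - 14*y + 12; vanishes at y ∈ {-3}. (2, -3): f_x = 75 ≠ 0.
  x = 3: f_y(3, y) = -6*y**2 - 10*y + 24; vanishes at y ∈ {-3}. (3, -3): f_x = 108 ≠ 0.
  x = 4: f_y(4, y) = -6*y**2 - 6*y + 36; vanishes at y ∈ {-3, 2}. (4, -3): f_x = 147 ≠ 0; (4, 2): f_x = 197 ≠ 0.
Only singular point on the grid: (-3, -3).
Classify: substitute x = -3 + u, y = -3 + v and expand: f = u**3 + 2*u*v**2 - 2*v**3 + v**2.
No constant or linear terms (consistent with a singular point). Quadratic part: v**2. Cubic part: u**3 + 2*u*v**2 - 2*v**3.
The quadratic part v**2 is a perfect square, so there is a single (double) tangent line v = 0, i.e. y = -3. Restricting the cubic part to that line (v = 0) leaves u**3 ≠ 0, so f is not divisible by v and the branch is v² ≈ -u**3 to lowest order — this is a cusp.
Classification: cusp.


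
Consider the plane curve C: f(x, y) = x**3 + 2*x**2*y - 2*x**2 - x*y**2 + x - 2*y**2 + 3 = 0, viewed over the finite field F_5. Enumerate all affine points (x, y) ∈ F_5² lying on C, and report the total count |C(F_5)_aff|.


Affine F_5-points: {(0, 2), (0, 3), (1, 2), (2, 0), (2, 2), (3, 0), (4, 1)}; count = 7.

For each of the 25 pairs (x, y) ∈ F_5², evaluate f(x, y) mod 5. Record the zeros.
  x = 0: [0↦3, 1↦1, 2↦0, 3↦0, 4↦1]  zeros at y ∈ {2, 3}
  x = 1: [0↦3, 1↦2, 2↦0, 3↦2, 4↦3]  zeros at y ∈ {2}
  x = 2: [0↦0, 1↦4, 2↦0, 3↦3, 4↦3]  zeros at y ∈ {0, 2}
  x = 3: [0↦0, 1↦3, 2↦1, 3↦4, 4↦2]  zeros at y ∈ {0}
  x = 4: [0↦4, 1↦0, 2↦4, 3↦1, 4↦1]  zeros at y ∈ {1}
Collecting zeros: affine points = {(0, 2), (0, 3), (1, 2), (2, 0), (2, 2), (3, 0), (4, 1)}.
Total count |C(F_5)_aff| = 7.


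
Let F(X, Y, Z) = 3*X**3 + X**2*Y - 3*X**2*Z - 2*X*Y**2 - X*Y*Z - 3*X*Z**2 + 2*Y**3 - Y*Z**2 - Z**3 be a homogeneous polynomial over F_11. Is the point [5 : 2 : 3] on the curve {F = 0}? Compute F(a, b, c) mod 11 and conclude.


F(5,2,3) ≡ 10 (mod 11); P is NOT on the curve.

Evaluate F(5, 2, 3) term-by-term (mod 11).
  3*X**3 ↦ 3·125·1·1 = 375
  X**2*Y ↦ 1·25·2·1 = 50
  -3*X**2*Z ↦ -3·25·1·3 = -225
  -2*X*Y**2 ↦ -2·5·4·1 = -40
  -X*Y*Z ↦ -1·5·2·3 = -30
  -3*X*Z**2 ↦ -3·5·1·9 = -135
  2*Y**3 ↦ 2·1·8·1 = 16
  -Y*Z**2 ↦ -1·1·2·9 = -18
  -Z**3 ↦ -1·1·1·27 = -27
Sum: F(5, 2, 3) = (375) + (50) + (-225) + (-40) + (-30) + (-135) + (16) + (-18) + (-27) = -34.
Reducing mod 11: -34 ≡ 10 (mod 11).
Since F(a, b, c) ≡ 10 ≠ 0 (mod 11), P does NOT lie on the curve.


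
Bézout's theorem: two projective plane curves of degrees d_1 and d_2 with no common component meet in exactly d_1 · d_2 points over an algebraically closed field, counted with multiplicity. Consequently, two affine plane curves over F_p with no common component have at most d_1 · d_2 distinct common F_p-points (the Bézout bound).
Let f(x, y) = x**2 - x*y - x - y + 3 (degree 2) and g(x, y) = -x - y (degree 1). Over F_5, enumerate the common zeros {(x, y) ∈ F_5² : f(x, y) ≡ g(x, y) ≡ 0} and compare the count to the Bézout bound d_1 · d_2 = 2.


Common zeros: {(1, 4), (4, 1)}; count = 2; Bézout bound = 2.

deg(f) = 2, deg(g) = 1, so Bézout bound = 2.
Scan x ∈ F_5. For each x, list the y ∈ F_5 with f(x, y) ≡ 0 and those with g(x, y) ≡ 0 (mod 5); the common zeros in that column are the intersection.
  x = 0: f ≡ 0 at y ∈ {3}; g ≡ 0 at y ∈ {0}; common: ∅.
  x = 1: f ≡ 0 at y ∈ {4}; g ≡ 0 at y ∈ {4}; common: {4}.
  x = 2: f ≡ 0 at y ∈ {0}; g ≡ 0 at y ∈ {3}; common: ∅.
  x = 3: f ≡ 0 at y ∈ {1}; g ≡ 0 at y ∈ {2}; common: ∅.
  x = 4: f ≡ 0 at y ∈ {0, 1, 2, 3, 4}; g ≡ 0 at y ∈ {1}; common: {1}.
Collecting: common zeros = {(1, 4), (4, 1)}, so the count is 2.
Comparison with the Bézout bound: 2 ≤ 2 = deg(f)·deg(g), as expected for curves with no common component (the bound is attained).


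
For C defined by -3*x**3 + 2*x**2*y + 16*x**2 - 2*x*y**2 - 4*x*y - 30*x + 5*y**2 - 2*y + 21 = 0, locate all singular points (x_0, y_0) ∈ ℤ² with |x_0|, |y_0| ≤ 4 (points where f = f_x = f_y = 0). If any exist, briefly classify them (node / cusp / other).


Singular points: {(2, 1)}; classification: cusp.

Compute partial derivatives:
  f_x = -9*x**2 + 4*x*y + 32*x - 2*y**2 - 4*y - 30.
  f_y = 2*x**2 - 4*x*y - 4*x + 10*y - 2.
Scan x_0 ∈ {−4, ..., 4}. For each x_0, f_y(x_0, y) is a polynomial in y; find its integer roots y ∈ {−4, ..., 4}, then test f_x and f at those candidates.
  x = -4: f_y(-4, y) = 26*y + 46; no integer root y with |y| ≤ 4.
  x = -3: f_y(-3, y) = 22*y + 28; no integer root y with |y| ≤ 4.
  x = -2: f_y(-2, y) = 18*y + 14; no integer root y with |y| ≤ 4.
  x = -1: f_y(-1, y) = 14*y + 4; no integer root y with |y| ≤ 4.
  x = 0: f_y(0, y) = 10*y - 2; no integer root y with |y| ≤ 4.
  x = 1: f_y(1, y) = 6*y - 4; no integer root y with |y| ≤ 4.
  x = 2: f_y(2, y) = 2*y - 2; vanishes at y ∈ {1}. (2, 1): f_x = 0, f = 0 — SINGULAR.
  x = 3: f_y(3, y) = 4 - 2*y; vanishes at y ∈ {2}. (3, 2): f_x = -7 ≠ 0.
  x = 4: f_y(4, y) = 14 - 6*y; no integer root y with |y| ≤ 4.
Only singular point on the grid: (2, 1).
Classify: substitute x = 2 + u, y = 1 + v and expand: f = -3*u**3 + 2*u**2*v - 2*u*v**2 + v**2.
No constant or linear terms (consistent with a singular point). Quadratic part: v**2. Cubic part: -3*u**3 + 2*u**2*v - 2*u*v**2.
The quadratic part v**2 is a perfect square, so there is a single (double) tangent line v = 0, i.e. y = 1. Restricting the cubic part to that line (v = 0) leaves -3*u**3 ≠ 0, so f is not divisible by v and the branch is v² ≈ 3*u**3 to lowest order — this is a cusp.
Classification: cusp.


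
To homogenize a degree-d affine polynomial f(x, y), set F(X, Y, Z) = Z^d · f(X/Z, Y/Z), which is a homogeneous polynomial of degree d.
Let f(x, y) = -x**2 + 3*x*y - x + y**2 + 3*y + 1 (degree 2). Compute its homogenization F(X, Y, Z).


F(X, Y, Z) = -X**2 + 3*X*Y - X*Z + Y**2 + 3*Y*Z + Z**2

deg(f) = 2.
Substitute x = X/Z, y = Y/Z into f, then multiply by Z^2.
  monomial -1·x^2·y^0 ↦ -1·X^2·Y^0·Z^0.
  monomial 3·x^1·y^1 ↦ 3·X^1·Y^1·Z^0.
  monomial -1·x^1·y^0 ↦ -1·X^1·Y^0·Z^1.
  monomial 1·x^0·y^2 ↦ 1·X^0·Y^2·Z^0.
  monomial 3·x^0·y^1 ↦ 3·X^0·Y^1·Z^1.
  monomial 1·x^0·y^0 ↦ 1·X^0·Y^0·Z^2.
Collecting: F(X, Y, Z) = -X**2 + 3*X*Y - X*Z + Y**2 + 3*Y*Z + Z**2.


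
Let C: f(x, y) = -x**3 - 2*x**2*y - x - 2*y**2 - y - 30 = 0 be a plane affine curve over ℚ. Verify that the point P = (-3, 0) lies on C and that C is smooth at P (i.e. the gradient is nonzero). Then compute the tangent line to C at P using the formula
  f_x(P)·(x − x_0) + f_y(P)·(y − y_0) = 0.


Tangent line at P: -28*x - 19*y - 84 = 0.

Step 1: f(-3, 0) = 0, so P lies on C.
Step 2: partial derivatives
  f_x(x, y) = -3*x**2 - 4*x*y - 1, f_y(x, y) = -2*x**2 - 4*y - 1.
  f_x(P) = -28, f_y(P) = -19 (gradient nonzero, so P is smooth).
Step 3: tangent line at P: -28·(x − -3) + -19·(y − 0) = 0.
Expanding: -28*x - 19*y - 84 = 0.


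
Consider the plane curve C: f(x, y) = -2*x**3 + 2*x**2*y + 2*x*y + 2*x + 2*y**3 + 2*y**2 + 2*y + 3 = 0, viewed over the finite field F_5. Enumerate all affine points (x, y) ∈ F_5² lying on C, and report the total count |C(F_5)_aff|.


Affine F_5-points: {(2, 3), (3, 0), (3, 1), (3, 3)}; count = 4.

For each of the 25 pairs (x, y) ∈ F_5², evaluate f(x, y) mod 5. Record the zeros.
  x = 0: [0↦3, 1↦4, 2↦1, 3↦1, 4↦1]  zeros at y ∈ ∅
  x = 1: [0↦3, 1↦3, 2↦4, 3↦3, 4↦2]  zeros at y ∈ ∅
  x = 2: [0↦1, 1↦4, 2↦3, 3↦0, 4↦2]  zeros at y ∈ {3}
  x = 3: [0↦0, 1↦0, 2↦1, 3↦0, 4↦4]  zeros at y ∈ {0, 1, 3}
  x = 4: [0↦3, 1↦4, 2↦1, 3↦1, 4↦1]  zeros at y ∈ ∅
Collecting zeros: affine points = {(2, 3), (3, 0), (3, 1), (3, 3)}.
Total count |C(F_5)_aff| = 4.


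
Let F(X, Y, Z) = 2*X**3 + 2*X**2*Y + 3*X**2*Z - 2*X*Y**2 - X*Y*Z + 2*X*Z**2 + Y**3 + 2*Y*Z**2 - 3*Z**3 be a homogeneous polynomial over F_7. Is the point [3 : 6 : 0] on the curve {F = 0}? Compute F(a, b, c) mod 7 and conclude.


F(3,6,0) ≡ 1 (mod 7); P is NOT on the curve.

Evaluate F(3, 6, 0) term-by-term (mod 7).
  2*X**3 ↦ 2·27·1·1 = 54
  2*X**2*Y ↦ 2·9·6·1 = 108
  3*X**2*Z ↦ 3·9·1·0 = 0
  -2*X*Y**2 ↦ -2·3·36·1 = -216
  -X*Y*Z ↦ -1·3·6·0 = 0
  2*X*Z**2 ↦ 2·3·1·0 = 0
  Y**3 ↦ 1·1·216·1 = 216
  2*Y*Z**2 ↦ 2·1·6·0 = 0
  -3*Z**3 ↦ -3·1·1·0 = 0
Sum: F(3, 6, 0) = (54) + (108) + (0) + (-216) + (0) + (0) + (216) + (0) + (0) = 162.
Reducing mod 7: 162 ≡ 1 (mod 7).
Since F(a, b, c) ≡ 1 ≠ 0 (mod 7), P does NOT lie on the curve.


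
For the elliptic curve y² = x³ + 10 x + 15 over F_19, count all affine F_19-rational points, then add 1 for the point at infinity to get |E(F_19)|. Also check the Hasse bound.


Affine points = {(1, 8), (1, 11), (2, 9), (2, 10), (4, 9), (4, 10), (5, 0), (6, 5), (6, 14), (9, 6), (9, 13), (12, 1), (12, 18), (13, 9), (13, 10), (14, 7), (14, 12), (15, 5), (15, 14), (17, 5), (17, 14), (18, 2), (18, 17)}; affine count = 23; |E(F_19)| = 24.

Discriminant check: Δ ∝ 4a³ + 27b² = 4·10³ + 27·15² = 4·1000 + 27·225 ≡ 5 (mod 19). Nonzero ⇒ E is nonsingular.
For each x ∈ F_19, compute rhs = x³ + 10·x + 15 mod 19, then count y ∈ F_19 with y² ≡ rhs.
  x = 0: rhs = 15, matching y values: none (0 points).
  x = 1: rhs = 7, matching y values: 8, 11 (2 points).
  x = 2: rhs = 5, matching y values: 9, 10 (2 points).
  x = 3: rhs = 15, matching y values: none (0 points).
  x = 4: rhs = 5, matching y values: 9, 10 (2 points).
  x = 5: rhs = 0, matching y values: 0 (1 points).
  x = 6: rhs = 6, matching y values: 5, 14 (2 points).
  x = 7: rhs = 10, matching y values: none (0 points).
  x = 8: rhs = 18, matching y values: none (0 points).
  x = 9: rhs = 17, matching y values: 6, 13 (2 points).
  x = 10: rhs = 13, matching y values: none (0 points).
  x = 11: rhs = 12, matching y values: none (0 points).
  x = 12: rhs = 1, matching y values: 1, 18 (2 points).
  x = 13: rhs = 5, matching y values: 9, 10 (2 points).
  x = 14: rhs = 11, matching y values: 7, 12 (2 points).
  x = 15: rhs = 6, matching y values: 5, 14 (2 points).
  x = 16: rhs = 15, matching y values: none (0 points).
  x = 17: rhs = 6, matching y values: 5, 14 (2 points).
  x = 18: rhs = 4, matching y values: 2, 17 (2 points).
Total affine count: 23.
Full point count |E(F_19)| = 23 + 1 = 24.
Hasse bound: |24 − (19+1)| = |4| = 4 ≤ 2√19 ≈ 8.7178 ✓.


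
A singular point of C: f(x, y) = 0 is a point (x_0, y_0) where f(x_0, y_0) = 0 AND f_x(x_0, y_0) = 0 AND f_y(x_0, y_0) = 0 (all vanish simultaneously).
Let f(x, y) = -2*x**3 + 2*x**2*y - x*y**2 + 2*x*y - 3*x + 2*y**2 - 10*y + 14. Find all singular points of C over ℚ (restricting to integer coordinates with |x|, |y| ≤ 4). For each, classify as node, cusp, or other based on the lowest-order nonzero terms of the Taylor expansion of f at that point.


Singular points: {(1, 3)}; classification: cusp.

Compute partial derivatives:
  f_x = -6*x**2 + 4*x*y - y**2 + 2*y - 3.
  f_y = 2*x**2 - 2*x*y + 2*x + 4*y - 10.
Scan x_0 ∈ {−4, ..., 4}. For each x_0, f_y(x_0, y) is a polynomial in y; find its integer roots y ∈ {−4, ..., 4}, then test f_x and f at those candidates.
  x = -4: f_y(-4, y) = 12*y + 14; no integer root y with |y| ≤ 4.
  x = -3: f_y(-3, y) = 10*y + 2; no integer root y with |y| ≤ 4.
  x = -2: f_y(-2, y) = 8*y - 6; no integer root y with |y| ≤ 4.
  x = -1: f_y(-1, y) = 6*y - 10; no integer root y with |y| ≤ 4.
  x = 0: f_y(0, y) = 4*y - 10; no integer root y with |y| ≤ 4.
  x = 1: f_y(1, y) = 2*y - 6; vanishes at y ∈ {3}. (1, 3): f_x = 0, f = 0 — SINGULAR.
  x = 2: f_y(2, y) = 2; no integer root y with |y| ≤ 4.
  x = 3: f_y(3, y) = 14 - 2*y; no integer root y with |y| ≤ 4.
  x = 4: f_y(4, y) = 30 - 4*y; no integer root y with |y| ≤ 4.
Only singular point on the grid: (1, 3).
Classify: substitute x = 1 + u, y = 3 + v and expand: f = -2*u**3 + 2*u**2*v - u*v**2 + v**2.
No constant or linear terms (consistent with a singular point). Quadratic part: v**2. Cubic part: -2*u**3 + 2*u**2*v - u*v**2.
The quadratic part v**2 is a perfect square, so there is a single (double) tangent line v = 0, i.e. y = 3. Restricting the cubic part to that line (v = 0) leaves -2*u**3 ≠ 0, so f is not divisible by v and the branch is v² ≈ 2*u**3 to lowest order — this is a cusp.
Classification: cusp.


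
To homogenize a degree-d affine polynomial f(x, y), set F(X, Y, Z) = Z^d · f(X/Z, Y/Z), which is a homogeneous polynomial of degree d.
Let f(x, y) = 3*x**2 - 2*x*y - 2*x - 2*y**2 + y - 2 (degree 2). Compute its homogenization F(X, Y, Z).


F(X, Y, Z) = 3*X**2 - 2*X*Y - 2*X*Z - 2*Y**2 + Y*Z - 2*Z**2

deg(f) = 2.
Substitute x = X/Z, y = Y/Z into f, then multiply by Z^2.
  monomial 3·x^2·y^0 ↦ 3·X^2·Y^0·Z^0.
  monomial -2·x^1·y^1 ↦ -2·X^1·Y^1·Z^0.
  monomial -2·x^1·y^0 ↦ -2·X^1·Y^0·Z^1.
  monomial -2·x^0·y^2 ↦ -2·X^0·Y^2·Z^0.
  monomial 1·x^0·y^1 ↦ 1·X^0·Y^1·Z^1.
  monomial -2·x^0·y^0 ↦ -2·X^0·Y^0·Z^2.
Collecting: F(X, Y, Z) = 3*X**2 - 2*X*Y - 2*X*Z - 2*Y**2 + Y*Z - 2*Z**2.


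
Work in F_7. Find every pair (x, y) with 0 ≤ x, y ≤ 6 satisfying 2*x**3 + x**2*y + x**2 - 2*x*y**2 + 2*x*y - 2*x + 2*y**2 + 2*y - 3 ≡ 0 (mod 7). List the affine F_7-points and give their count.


Affine F_7-points: {(0, 3), (1, 6), (2, 1), (2, 4), (4, 0), (4, 2), (5, 3), (5, 6)}; count = 8.

For each of the 49 pairs (x, y) ∈ F_7², evaluate f(x, y) mod 7. Record the zeros.
  x = 0: [0↦4, 1↦1, 2↦2, 3↦0, 4↦2, 5↦1, 6↦4]  zeros at y ∈ {3}
  x = 1: [0↦5, 1↦3, 2↦1, 3↦6, 4↦4, 5↦2, 6↦0]  zeros at y ∈ {6}
  x = 2: [0↦6, 1↦0, 2↦4, 3↦4, 4↦0, 5↦6, 6↦1]  zeros at y ∈ {1, 4}
  x = 3: [0↦5, 1↦4, 2↦2, 3↦6, 4↦2, 5↦4, 6↦5]  zeros at y ∈ ∅
  x = 4: [0↦0, 1↦6, 2↦0, 3↦3, 4↦1, 5↦1, 6↦3]  zeros at y ∈ {0, 2}
  x = 5: [0↦3, 1↦4, 2↦3, 3↦0, 4↦2, 5↦2, 6↦0]  zeros at y ∈ {3, 6}
  x = 6: [0↦5, 1↦3, 2↦2, 3↦2, 4↦3, 5↦5, 6↦1]  zeros at y ∈ ∅
Collecting zeros: affine points = {(0, 3), (1, 6), (2, 1), (2, 4), (4, 0), (4, 2), (5, 3), (5, 6)}.
Total count |C(F_7)_aff| = 8.


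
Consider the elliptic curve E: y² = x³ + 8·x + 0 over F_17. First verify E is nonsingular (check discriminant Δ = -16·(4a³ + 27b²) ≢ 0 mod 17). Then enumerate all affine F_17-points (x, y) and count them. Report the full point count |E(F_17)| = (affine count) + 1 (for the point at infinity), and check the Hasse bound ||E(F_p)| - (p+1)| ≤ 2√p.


Affine points = {(0, 0), (1, 3), (1, 14), (3, 0), (6, 3), (6, 14), (7, 5), (7, 12), (8, 7), (8, 10), (9, 6), (9, 11), (10, 3), (10, 14), (11, 5), (11, 12), (14, 0), (16, 5), (16, 12)}; affine count = 19; |E(F_17)| = 20.

Discriminant check: Δ ∝ 4a³ + 27b² = 4·8³ + 27·0² = 4·512 + 27·0 ≡ 8 (mod 17). Nonzero ⇒ E is nonsingular.
For each x ∈ F_17, compute rhs = x³ + 8·x + 0 mod 17, then count y ∈ F_17 with y² ≡ rhs.
  x = 0: rhs = 0, matching y values: 0 (1 points).
  x = 1: rhs = 9, matching y values: 3, 14 (2 points).
  x = 2: rhs = 7, matching y values: none (0 points).
  x = 3: rhs = 0, matching y values: 0 (1 points).
  x = 4: rhs = 11, matching y values: none (0 points).
  x = 5: rhs = 12, matching y values: none (0 points).
  x = 6: rhs = 9, matching y values: 3, 14 (2 points).
  x = 7: rhs = 8, matching y values: 5, 12 (2 points).
  x = 8: rhs = 15, matching y values: 7, 10 (2 points).
  x = 9: rhs = 2, matching y values: 6, 11 (2 points).
  x = 10: rhs = 9, matching y values: 3, 14 (2 points).
  x = 11: rhs = 8, matching y values: 5, 12 (2 points).
  x = 12: rhs = 5, matching y values: none (0 points).
  x = 13: rhs = 6, matching y values: none (0 points).
  x = 14: rhs = 0, matching y values: 0 (1 points).
  x = 15: rhs = 10, matching y values: none (0 points).
  x = 16: rhs = 8, matching y values: 5, 12 (2 points).
Total affine count: 19.
Full point count |E(F_17)| = 19 + 1 = 20.
Hasse bound: |20 − (17+1)| = |2| = 2 ≤ 2√17 ≈ 8.2462 ✓.


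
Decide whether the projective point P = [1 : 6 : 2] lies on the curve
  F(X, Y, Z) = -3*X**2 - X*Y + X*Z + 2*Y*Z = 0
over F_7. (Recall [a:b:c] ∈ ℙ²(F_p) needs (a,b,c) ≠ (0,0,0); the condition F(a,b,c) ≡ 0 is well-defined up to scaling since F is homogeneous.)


F(1,6,2) ≡ 3 (mod 7); P is NOT on the curve.

Evaluate F(1, 6, 2) term-by-term (mod 7).
  -3*X**2 ↦ -3·1·1·1 = -3
  -X*Y ↦ -1·1·6·1 = -6
  X*Z ↦ 1·1·1·2 = 2
  2*Y*Z ↦ 2·1·6·2 = 24
Sum: F(1, 6, 2) = (-3) + (-6) + (2) + (24) = 17.
Reducing mod 7: 17 ≡ 3 (mod 7).
Since F(a, b, c) ≡ 3 ≠ 0 (mod 7), P does NOT lie on the curve.


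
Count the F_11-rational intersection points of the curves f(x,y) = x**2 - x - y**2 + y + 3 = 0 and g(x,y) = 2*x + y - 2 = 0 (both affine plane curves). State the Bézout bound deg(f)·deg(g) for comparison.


Common zeros: {(3, 7), (6, 1)}; count = 2; Bézout bound = 2.

deg(f) = 2, deg(g) = 1, so Bézout bound = 2.
Scan x ∈ F_11. For each x, list the y ∈ F_11 with f(x, y) ≡ 0 and those with g(x, y) ≡ 0 (mod 11); the common zeros in that column are the intersection.
  x = 0: f ≡ 0 at y ∈ ∅; g ≡ 0 at y ∈ {2}; common: ∅.
  x = 1: f ≡ 0 at y ∈ ∅; g ≡ 0 at y ∈ {0}; common: ∅.
  x = 2: f ≡ 0 at y ∈ ∅; g ≡ 0 at y ∈ {9}; common: ∅.
  x = 3: f ≡ 0 at y ∈ {5, 7}; g ≡ 0 at y ∈ {7}; common: {7}.
  x = 4: f ≡ 0 at y ∈ ∅; g ≡ 0 at y ∈ {5}; common: ∅.
  x = 5: f ≡ 0 at y ∈ {4, 8}; g ≡ 0 at y ∈ {3}; common: ∅.
  x = 6: f ≡ 0 at y ∈ {0, 1}; g ≡ 0 at y ∈ {1}; common: {1}.
  x = 7: f ≡ 0 at y ∈ {4, 8}; g ≡ 0 at y ∈ {10}; common: ∅.
  x = 8: f ≡ 0 at y ∈ ∅; g ≡ 0 at y ∈ {8}; common: ∅.
  x = 9: f ≡ 0 at y ∈ {5, 7}; g ≡ 0 at y ∈ {6}; common: ∅.
  x = 10: f ≡ 0 at y ∈ ∅; g ≡ 0 at y ∈ {4}; common: ∅.
Collecting: common zeros = {(3, 7), (6, 1)}, so the count is 2.
Comparison with the Bézout bound: 2 ≤ 2 = deg(f)·deg(g), as expected for curves with no common component (the bound is attained).


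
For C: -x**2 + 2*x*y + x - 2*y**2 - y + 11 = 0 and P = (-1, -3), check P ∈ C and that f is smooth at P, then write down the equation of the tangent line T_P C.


Tangent line at P: -3*x + 9*y + 24 = 0.

Step 1: f(-1, -3) = 0, so P lies on C.
Step 2: partial derivatives
  f_x(x, y) = -2*x + 2*y + 1, f_y(x, y) = 2*x - 4*y - 1.
  f_x(P) = -3, f_y(P) = 9 (gradient nonzero, so P is smooth).
Step 3: tangent line at P: -3·(x − -1) + 9·(y − -3) = 0.
Expanding: -3*x + 9*y + 24 = 0.


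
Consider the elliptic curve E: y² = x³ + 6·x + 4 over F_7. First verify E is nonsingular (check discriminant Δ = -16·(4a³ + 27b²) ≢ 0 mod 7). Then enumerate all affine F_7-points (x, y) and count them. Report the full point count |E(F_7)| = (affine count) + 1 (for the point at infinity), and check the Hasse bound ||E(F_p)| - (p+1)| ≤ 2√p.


Affine points = {(0, 2), (0, 5), (1, 2), (1, 5), (3, 0), (4, 1), (4, 6), (6, 2), (6, 5)}; affine count = 9; |E(F_7)| = 10.

Discriminant check: Δ ∝ 4a³ + 27b² = 4·6³ + 27·4² = 4·216 + 27·16 ≡ 1 (mod 7). Nonzero ⇒ E is nonsingular.
For each x ∈ F_7, compute rhs = x³ + 6·x + 4 mod 7, then count y ∈ F_7 with y² ≡ rhs.
  x = 0: rhs = 4, matching y values: 2, 5 (2 points).
  x = 1: rhs = 4, matching y values: 2, 5 (2 points).
  x = 2: rhs = 3, matching y values: none (0 points).
  x = 3: rhs = 0, matching y values: 0 (1 points).
  x = 4: rhs = 1, matching y values: 1, 6 (2 points).
  x = 5: rhs = 5, matching y values: none (0 points).
  x = 6: rhs = 4, matching y values: 2, 5 (2 points).
Total affine count: 9.
Full point count |E(F_7)| = 9 + 1 = 10.
Hasse bound: |10 − (7+1)| = |2| = 2 ≤ 2√7 ≈ 5.2915 ✓.


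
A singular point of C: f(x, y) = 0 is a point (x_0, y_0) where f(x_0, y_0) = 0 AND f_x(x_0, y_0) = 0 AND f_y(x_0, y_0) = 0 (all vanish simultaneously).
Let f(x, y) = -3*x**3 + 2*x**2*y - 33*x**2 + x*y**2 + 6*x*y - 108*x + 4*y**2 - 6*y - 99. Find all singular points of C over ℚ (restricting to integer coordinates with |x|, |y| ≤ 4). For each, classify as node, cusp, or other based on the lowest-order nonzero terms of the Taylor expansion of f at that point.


Singular points: {(-3, 3)}; classification: cusp.

Compute partial derivatives:
  f_x = -9*x**2 + 4*x*y - 66*x + y**2 + 6*y - 108.
  f_y = 2*x**2 + 2*x*y + 6*x + 8*y - 6.
Scan x_0 ∈ {−4, ..., 4}. For each x_0, f_y(x_0, y) is a polynomial in y; find its integer roots y ∈ {−4, ..., 4}, then test f_x and f at those candidates.
  x = -4: f_y(-4, y) = 2; no integer root y with |y| ≤ 4.
  x = -3: f_y(-3, y) = 2*y - 6; vanishes at y ∈ {3}. (-3, 3): f_x = 0, f = 0 — SINGULAR.
  x = -2: f_y(-2, y) = 4*y - 10; no integer root y with |y| ≤ 4.
  x = -1: f_y(-1, y) = 6*y - 10; no integer root y with |y| ≤ 4.
  x = 0: f_y(0, y) = 8*y - 6; no integer root y with |y| ≤ 4.
  x = 1: f_y(1, y) = 10*y + 2; no integer root y with |y| ≤ 4.
  x = 2: f_y(2, y) = 12*y + 14; no integer root y with |y| ≤ 4.
  x = 3: f_y(3, y) = 14*y + 30; no integer root y with |y| ≤ 4.
  x = 4: f_y(4, y) = 16*y + 50; no integer root y with |y| ≤ 4.
Only singular point on the grid: (-3, 3).
Classify: substitute x = -3 + u, y = 3 + v and expand: f = -3*u**3 + 2*u**2*v + u*v**2 + v**2.
No constant or linear terms (consistent with a singular point). Quadratic part: v**2. Cubic part: -3*u**3 + 2*u**2*v + u*v**2.
The quadratic part v**2 is a perfect square, so there is a single (double) tangent line v = 0, i.e. y = 3. Restricting the cubic part to that line (v = 0) leaves -3*u**3 ≠ 0, so f is not divisible by v and the branch is v² ≈ 3*u**3 to lowest order — this is a cusp.
Classification: cusp.
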